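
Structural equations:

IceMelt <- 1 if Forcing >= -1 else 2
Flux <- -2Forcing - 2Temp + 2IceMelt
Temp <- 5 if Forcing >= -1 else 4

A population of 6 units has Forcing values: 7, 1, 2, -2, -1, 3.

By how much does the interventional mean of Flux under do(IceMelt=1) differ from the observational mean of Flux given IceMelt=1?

Under do(IceMelt=1), IceMelt's equation is replaced by IceMelt=1 for every unit. Per-unit Flux: -22, -10, -12, -2, -6, -14. Mean = -11.
Observing IceMelt=1 restricts to units where IceMelt's equation naturally yields 1: Forcing ∈ {7, 1, 2, -1, 3}. In that subpopulation Flux = -22, -10, -12, -6, -14, mean -12.8.
Difference = -11 − (-12.8) = 1.8.

1.8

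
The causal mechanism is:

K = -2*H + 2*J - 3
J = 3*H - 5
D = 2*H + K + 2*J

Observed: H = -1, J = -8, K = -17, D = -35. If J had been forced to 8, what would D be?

29

Under do(J=8), the mechanism J = 3*H - 5 is discarded; J is fixed at 8.
K = -2*H + 2*J - 3  [with H=-1, J=8]  = 15
D = 2*H + K + 2*J  [with H=-1, K=15, J=8]  = 29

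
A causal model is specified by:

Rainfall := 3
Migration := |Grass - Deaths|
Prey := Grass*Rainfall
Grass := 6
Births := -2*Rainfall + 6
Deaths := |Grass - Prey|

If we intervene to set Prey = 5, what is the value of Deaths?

1

do(Prey=5) replaces the equation Prey := Grass*Rainfall with the constant Prey = 5.
Deaths = |Grass - Prey|  [with Grass=6, Prey=5]  = 1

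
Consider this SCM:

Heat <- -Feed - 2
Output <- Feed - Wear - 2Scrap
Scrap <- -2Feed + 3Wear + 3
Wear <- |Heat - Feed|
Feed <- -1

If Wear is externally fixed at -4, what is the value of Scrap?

The intervention breaks the incoming arrows to Wear: Wear <- |Heat - Feed| no longer applies, and Wear = -4.
Scrap = -2Feed + 3Wear + 3  [with Feed=-1, Wear=-4]  = -7

-7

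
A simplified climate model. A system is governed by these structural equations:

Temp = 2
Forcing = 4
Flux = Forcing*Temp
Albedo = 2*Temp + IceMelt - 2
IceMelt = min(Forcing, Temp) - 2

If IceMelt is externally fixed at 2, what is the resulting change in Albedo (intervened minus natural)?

The intervention breaks the incoming arrows to IceMelt: IceMelt = min(Forcing, Temp) - 2 no longer applies, and IceMelt = 2.
Albedo = 2*Temp + IceMelt - 2  [with Temp=2, IceMelt=2]  = 4
Without intervention: IceMelt = min(Forcing, Temp) - 2  [with Forcing=4, Temp=2]  = 0; Albedo = 2*Temp + IceMelt - 2  [with Temp=2, IceMelt=0]  = 2.
Change = 4 − 2 = 2.

2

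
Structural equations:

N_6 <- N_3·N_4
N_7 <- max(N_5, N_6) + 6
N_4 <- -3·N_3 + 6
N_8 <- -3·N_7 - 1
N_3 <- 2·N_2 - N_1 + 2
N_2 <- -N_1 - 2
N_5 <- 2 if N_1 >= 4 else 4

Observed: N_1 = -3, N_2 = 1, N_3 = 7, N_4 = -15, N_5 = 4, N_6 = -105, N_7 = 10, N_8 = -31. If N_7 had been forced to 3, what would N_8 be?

do(N_7=3) replaces the equation N_7 <- max(N_5, N_6) + 6 with the constant N_7 = 3.
N_8 = -3·N_7 - 1  [with N_7=3]  = -10

-10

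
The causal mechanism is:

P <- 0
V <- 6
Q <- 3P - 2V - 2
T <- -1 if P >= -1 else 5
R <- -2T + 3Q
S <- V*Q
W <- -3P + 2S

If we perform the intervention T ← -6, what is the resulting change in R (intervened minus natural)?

Intervening sets T = -6 and removes its equation (T <- -1 if P >= -1 else 5).
Q = 3P - 2V - 2  [with P=0, V=6]  = -14
R = -2T + 3Q  [with T=-6, Q=-14]  = -30
Without intervention: Q = 3P - 2V - 2  [with P=0, V=6]  = -14; T = -1 if P >= -1 else 5  [with P=0]  = -1; R = -2T + 3Q  [with T=-1, Q=-14]  = -40.
Change = -30 − (-40) = 10.

10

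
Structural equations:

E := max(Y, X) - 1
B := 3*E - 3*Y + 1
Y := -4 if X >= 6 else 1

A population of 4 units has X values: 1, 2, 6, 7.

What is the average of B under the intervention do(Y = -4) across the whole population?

22

Every unit gets Y=-4 under the intervention. B values become 13, 16, 28, 31; E[B|do(Y=-4)] = 22.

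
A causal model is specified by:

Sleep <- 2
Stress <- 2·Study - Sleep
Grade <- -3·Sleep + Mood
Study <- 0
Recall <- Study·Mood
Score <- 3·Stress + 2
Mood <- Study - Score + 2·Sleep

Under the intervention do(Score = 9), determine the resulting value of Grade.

The intervention breaks the incoming arrows to Score: Score <- 3·Stress + 2 no longer applies, and Score = 9.
Mood = Study - Score + 2·Sleep  [with Study=0, Score=9, Sleep=2]  = -5
Grade = -3·Sleep + Mood  [with Sleep=2, Mood=-5]  = -11

-11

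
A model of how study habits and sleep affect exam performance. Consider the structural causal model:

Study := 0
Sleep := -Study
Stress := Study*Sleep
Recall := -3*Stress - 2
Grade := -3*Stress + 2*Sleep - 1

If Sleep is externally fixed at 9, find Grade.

do(Sleep=9) replaces the equation Sleep := -Study with the constant Sleep = 9.
Stress = Study*Sleep  [with Study=0, Sleep=9]  = 0
Grade = -3*Stress + 2*Sleep - 1  [with Stress=0, Sleep=9]  = 17

17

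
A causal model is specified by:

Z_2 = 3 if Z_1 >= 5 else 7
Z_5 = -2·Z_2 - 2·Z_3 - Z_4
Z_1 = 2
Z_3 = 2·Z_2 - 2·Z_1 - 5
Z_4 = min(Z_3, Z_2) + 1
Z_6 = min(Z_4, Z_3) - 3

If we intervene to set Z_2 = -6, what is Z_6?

-24

Under do(Z_2=-6), the mechanism Z_2 = 3 if Z_1 >= 5 else 7 is discarded; Z_2 is fixed at -6.
Z_3 = 2·Z_2 - 2·Z_1 - 5  [with Z_2=-6, Z_1=2]  = -21
Z_4 = min(Z_3, Z_2) + 1  [with Z_3=-21, Z_2=-6]  = -20
Z_6 = min(Z_4, Z_3) - 3  [with Z_4=-20, Z_3=-21]  = -24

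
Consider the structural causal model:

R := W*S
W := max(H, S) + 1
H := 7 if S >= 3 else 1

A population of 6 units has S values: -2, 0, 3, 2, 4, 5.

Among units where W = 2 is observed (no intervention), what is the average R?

Observing W=2 restricts to units where W's equation naturally yields 2: S ∈ {-2, 0}. In that subpopulation R = -4, 0, mean -2.

-2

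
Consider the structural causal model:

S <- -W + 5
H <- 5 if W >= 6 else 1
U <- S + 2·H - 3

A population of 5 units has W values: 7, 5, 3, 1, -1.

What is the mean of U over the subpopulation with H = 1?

2

Conditioning on H=1 selects the 4 unit(s) with W ∈ {5, 3, 1, -1}. Their U values: -1, 1, 3, 5. Mean = 2.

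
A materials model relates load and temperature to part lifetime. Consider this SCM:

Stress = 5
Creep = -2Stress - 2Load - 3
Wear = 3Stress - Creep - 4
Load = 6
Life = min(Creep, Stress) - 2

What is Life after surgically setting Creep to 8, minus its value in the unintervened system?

do(Creep=8) replaces the equation Creep = -2Stress - 2Load - 3 with the constant Creep = 8.
Life = min(Creep, Stress) - 2  [with Creep=8, Stress=5]  = 3
Without intervention: Creep = -2Stress - 2Load - 3  [with Stress=5, Load=6]  = -25; Life = min(Creep, Stress) - 2  [with Creep=-25, Stress=5]  = -27.
Change = 3 − (-27) = 30.

30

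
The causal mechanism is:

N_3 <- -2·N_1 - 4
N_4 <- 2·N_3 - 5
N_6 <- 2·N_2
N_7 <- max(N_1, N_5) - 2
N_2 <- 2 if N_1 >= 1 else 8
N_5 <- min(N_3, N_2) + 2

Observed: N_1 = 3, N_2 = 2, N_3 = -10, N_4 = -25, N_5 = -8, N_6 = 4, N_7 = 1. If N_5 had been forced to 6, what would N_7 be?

4

Under do(N_5=6), the mechanism N_5 <- min(N_3, N_2) + 2 is discarded; N_5 is fixed at 6.
N_7 = max(N_1, N_5) - 2  [with N_1=3, N_5=6]  = 4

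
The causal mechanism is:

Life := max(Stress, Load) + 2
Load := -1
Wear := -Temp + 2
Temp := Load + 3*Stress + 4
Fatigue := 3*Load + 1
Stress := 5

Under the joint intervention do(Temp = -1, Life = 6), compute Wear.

Setting Temp = -1, Life = 6 by intervention discards those variables' equations.
Wear = -Temp + 2  [with Temp=-1]  = 3

3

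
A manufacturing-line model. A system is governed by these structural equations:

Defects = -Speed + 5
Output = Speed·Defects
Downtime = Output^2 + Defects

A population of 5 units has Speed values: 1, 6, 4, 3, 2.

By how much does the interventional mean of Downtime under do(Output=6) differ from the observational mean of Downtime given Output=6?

Every unit gets Output=6 under the intervention. Downtime values become 40, 35, 37, 38, 39; E[Downtime|do(Output=6)] = 37.8.
E[Downtime|Output=6] averages over only the 2 units with Output=6 (Speed = 3, 2): Downtime = 38, 39, mean 38.5.
Difference = 37.8 − 38.5 = -0.7.

-0.7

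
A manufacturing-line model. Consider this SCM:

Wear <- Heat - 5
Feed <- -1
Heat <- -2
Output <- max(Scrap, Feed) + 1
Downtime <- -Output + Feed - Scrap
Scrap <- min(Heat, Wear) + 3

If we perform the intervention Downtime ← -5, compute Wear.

-7

do(Downtime=-5) replaces the equation Downtime <- -Output + Feed - Scrap with the constant Downtime = -5.
Wear is not downstream of the intervention, so its value is determined by the original equations.
Wear = Heat - 5  [with Heat=-2]  = -7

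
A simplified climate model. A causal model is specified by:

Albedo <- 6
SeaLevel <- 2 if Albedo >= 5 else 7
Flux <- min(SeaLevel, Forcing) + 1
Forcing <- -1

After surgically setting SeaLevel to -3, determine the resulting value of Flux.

The intervention breaks the incoming arrows to SeaLevel: SeaLevel <- 2 if Albedo >= 5 else 7 no longer applies, and SeaLevel = -3.
Flux = min(SeaLevel, Forcing) + 1  [with SeaLevel=-3, Forcing=-1]  = -2

-2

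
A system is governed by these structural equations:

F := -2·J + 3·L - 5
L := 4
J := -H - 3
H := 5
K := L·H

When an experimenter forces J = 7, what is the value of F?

do(J=7) replaces the equation J := -H - 3 with the constant J = 7.
F = -2·J + 3·L - 5  [with J=7, L=4]  = -7

-7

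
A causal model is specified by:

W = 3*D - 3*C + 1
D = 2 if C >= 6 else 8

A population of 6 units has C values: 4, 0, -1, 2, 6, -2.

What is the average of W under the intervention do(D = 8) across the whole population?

do(D=8) breaks D's dependence on C. With D=8 fixed, W across the units is 13, 25, 28, 19, 7, 31, mean 20.5.

20.5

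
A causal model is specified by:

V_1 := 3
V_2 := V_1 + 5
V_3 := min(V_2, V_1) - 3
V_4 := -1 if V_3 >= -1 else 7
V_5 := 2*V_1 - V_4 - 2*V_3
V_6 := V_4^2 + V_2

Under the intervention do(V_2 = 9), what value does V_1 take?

3

Under do(V_2=9), the mechanism V_2 := V_1 + 5 is discarded; V_2 is fixed at 9.
V_1 is not downstream of the intervention, so its value is determined by the original equations.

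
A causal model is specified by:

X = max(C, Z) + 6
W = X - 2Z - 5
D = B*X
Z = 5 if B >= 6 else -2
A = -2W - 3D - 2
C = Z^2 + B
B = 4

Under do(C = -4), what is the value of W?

The intervention breaks the incoming arrows to C: C = Z^2 + B no longer applies, and C = -4.
Z = 5 if B >= 6 else -2  [with B=4]  = -2
X = max(C, Z) + 6  [with C=-4, Z=-2]  = 4
W = X - 2Z - 5  [with X=4, Z=-2]  = 3

3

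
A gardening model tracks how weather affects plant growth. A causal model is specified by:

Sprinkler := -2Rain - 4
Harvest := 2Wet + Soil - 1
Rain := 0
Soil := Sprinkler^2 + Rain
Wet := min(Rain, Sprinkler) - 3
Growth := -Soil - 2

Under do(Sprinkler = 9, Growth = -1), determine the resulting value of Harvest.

74

Setting Sprinkler = 9, Growth = -1 by intervention discards those variables' equations.
Soil = Sprinkler^2 + Rain  [with Sprinkler=9, Rain=0]  = 81
Wet = min(Rain, Sprinkler) - 3  [with Rain=0, Sprinkler=9]  = -3
Harvest = 2Wet + Soil - 1  [with Wet=-3, Soil=81]  = 74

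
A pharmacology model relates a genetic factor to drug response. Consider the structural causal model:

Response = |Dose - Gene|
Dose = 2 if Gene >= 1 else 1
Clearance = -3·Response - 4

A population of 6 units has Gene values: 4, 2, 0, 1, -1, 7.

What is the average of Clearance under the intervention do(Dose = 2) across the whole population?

-10.5

Every unit gets Dose=2 under the intervention. Clearance values become -10, -4, -10, -7, -13, -19; E[Clearance|do(Dose=2)] = -10.5.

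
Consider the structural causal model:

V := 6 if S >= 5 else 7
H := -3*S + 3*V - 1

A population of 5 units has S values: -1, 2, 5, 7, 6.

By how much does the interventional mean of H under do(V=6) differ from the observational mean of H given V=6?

Every unit gets V=6 under the intervention. H values become 20, 11, 2, -4, -1; E[H|do(V=6)] = 5.6.
E[H|V=6] averages over only the 3 units with V=6 (S = 5, 7, 6): H = 2, -4, -1, mean -1.
Difference = 5.6 − (-1) = 6.6.

6.6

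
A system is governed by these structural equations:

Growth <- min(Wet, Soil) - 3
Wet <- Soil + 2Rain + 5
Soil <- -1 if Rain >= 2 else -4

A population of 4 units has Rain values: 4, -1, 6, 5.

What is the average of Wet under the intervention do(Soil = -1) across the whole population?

11

Under do(Soil=-1), Soil's equation is replaced by Soil=-1 for every unit. Per-unit Wet: 12, 2, 16, 14. Mean = 11.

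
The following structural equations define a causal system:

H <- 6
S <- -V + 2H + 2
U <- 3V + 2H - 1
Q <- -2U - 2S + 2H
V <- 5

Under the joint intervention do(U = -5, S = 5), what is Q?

12

The joint intervention fixes U = -5, S = 5, removing each variable's own equation.
Q = -2U - 2S + 2H  [with U=-5, S=5, H=6]  = 12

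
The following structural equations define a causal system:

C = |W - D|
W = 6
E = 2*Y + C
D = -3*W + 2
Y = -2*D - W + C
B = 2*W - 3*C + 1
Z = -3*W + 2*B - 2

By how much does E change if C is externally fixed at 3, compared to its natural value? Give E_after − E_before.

The intervention breaks the incoming arrows to C: C = |W - D| no longer applies, and C = 3.
D = -3*W + 2  [with W=6]  = -16
Y = -2*D - W + C  [with D=-16, W=6, C=3]  = 29
E = 2*Y + C  [with Y=29, C=3]  = 61
Without intervention: D = -3*W + 2  [with W=6]  = -16; C = |W - D|  [with W=6, D=-16]  = 22; Y = -2*D - W + C  [with D=-16, W=6, C=22]  = 48; E = 2*Y + C  [with Y=48, C=22]  = 118.
Change = 61 − 118 = -57.

-57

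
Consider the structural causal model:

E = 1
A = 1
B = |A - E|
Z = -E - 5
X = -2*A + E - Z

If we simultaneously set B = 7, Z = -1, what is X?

Setting B = 7, Z = -1 by intervention discards those variables' equations.
X = -2*A + E - Z  [with A=1, E=1, Z=-1]  = 0

0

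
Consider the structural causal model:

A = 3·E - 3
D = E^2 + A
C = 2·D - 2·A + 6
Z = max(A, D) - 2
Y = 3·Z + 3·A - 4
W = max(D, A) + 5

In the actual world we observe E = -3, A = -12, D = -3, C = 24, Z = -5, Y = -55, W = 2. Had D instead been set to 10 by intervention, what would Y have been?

The intervention breaks the incoming arrows to D: D = E^2 + A no longer applies, and D = 10.
A = 3·E - 3  [with E=-3]  = -12
Z = max(A, D) - 2  [with A=-12, D=10]  = 8
Y = 3·Z + 3·A - 4  [with Z=8, A=-12]  = -16

-16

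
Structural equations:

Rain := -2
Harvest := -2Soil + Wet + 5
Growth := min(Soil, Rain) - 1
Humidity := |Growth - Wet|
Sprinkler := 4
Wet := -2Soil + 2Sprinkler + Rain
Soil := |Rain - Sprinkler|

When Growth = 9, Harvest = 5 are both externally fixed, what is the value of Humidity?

Under do(Growth = 9, Harvest = 5), each intervened variable's structural equation is replaced by its fixed value.
Soil = |Rain - Sprinkler|  [with Rain=-2, Sprinkler=4]  = 6
Wet = -2Soil + 2Sprinkler + Rain  [with Soil=6, Sprinkler=4, Rain=-2]  = -6
Humidity = |Growth - Wet|  [with Growth=9, Wet=-6]  = 15

15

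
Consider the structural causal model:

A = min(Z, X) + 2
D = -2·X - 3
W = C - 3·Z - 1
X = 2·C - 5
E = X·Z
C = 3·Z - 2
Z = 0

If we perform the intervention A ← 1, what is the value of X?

-9

Intervening sets A = 1 and removes its equation (A = min(Z, X) + 2).
X is not downstream of the intervention, so its value is determined by the original equations.
C = 3·Z - 2  [with Z=0]  = -2
X = 2·C - 5  [with C=-2]  = -9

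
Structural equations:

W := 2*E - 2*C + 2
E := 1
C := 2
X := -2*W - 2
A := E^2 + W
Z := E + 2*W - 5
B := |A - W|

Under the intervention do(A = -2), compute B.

2

Intervening sets A = -2 and removes its equation (A := E^2 + W).
W = 2*E - 2*C + 2  [with E=1, C=2]  = 0
B = |A - W|  [with A=-2, W=0]  = 2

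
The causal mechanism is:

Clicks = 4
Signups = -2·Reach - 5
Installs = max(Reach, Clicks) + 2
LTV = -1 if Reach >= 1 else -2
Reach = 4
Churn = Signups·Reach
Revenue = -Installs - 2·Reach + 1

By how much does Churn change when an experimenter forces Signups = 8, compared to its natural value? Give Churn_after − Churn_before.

84

Intervening sets Signups = 8 and removes its equation (Signups = -2·Reach - 5).
Churn = Signups·Reach  [with Signups=8, Reach=4]  = 32
Without intervention: Signups = -2·Reach - 5  [with Reach=4]  = -13; Churn = Signups·Reach  [with Signups=-13, Reach=4]  = -52.
Change = 32 − (-52) = 84.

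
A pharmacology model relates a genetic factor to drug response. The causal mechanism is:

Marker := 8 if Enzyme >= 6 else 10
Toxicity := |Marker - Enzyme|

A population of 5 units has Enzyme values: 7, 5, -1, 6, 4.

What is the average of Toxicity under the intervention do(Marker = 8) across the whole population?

3.8

Every unit gets Marker=8 under the intervention. Toxicity values become 1, 3, 9, 2, 4; E[Toxicity|do(Marker=8)] = 3.8.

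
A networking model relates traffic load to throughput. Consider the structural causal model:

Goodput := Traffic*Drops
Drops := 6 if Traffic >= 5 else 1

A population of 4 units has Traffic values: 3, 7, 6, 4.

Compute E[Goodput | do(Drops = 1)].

5

Every unit gets Drops=1 under the intervention. Goodput values become 3, 7, 6, 4; E[Goodput|do(Drops=1)] = 5.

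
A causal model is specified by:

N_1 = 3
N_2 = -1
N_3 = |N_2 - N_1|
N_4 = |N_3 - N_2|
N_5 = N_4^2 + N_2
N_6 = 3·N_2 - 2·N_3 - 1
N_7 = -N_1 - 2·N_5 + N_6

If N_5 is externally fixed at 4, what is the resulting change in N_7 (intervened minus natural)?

40

Under do(N_5=4), the mechanism N_5 = N_4^2 + N_2 is discarded; N_5 is fixed at 4.
N_3 = |N_2 - N_1|  [with N_2=-1, N_1=3]  = 4
N_6 = 3·N_2 - 2·N_3 - 1  [with N_2=-1, N_3=4]  = -12
N_7 = -N_1 - 2·N_5 + N_6  [with N_1=3, N_5=4, N_6=-12]  = -23
Without intervention: N_3 = |N_2 - N_1|  [with N_2=-1, N_1=3]  = 4; N_4 = |N_3 - N_2|  [with N_3=4, N_2=-1]  = 5; N_5 = N_4^2 + N_2  [with N_4=5, N_2=-1]  = 24; N_6 = 3·N_2 - 2·N_3 - 1  [with N_2=-1, N_3=4]  = -12; N_7 = -N_1 - 2·N_5 + N_6  [with N_1=3, N_5=24, N_6=-12]  = -63.
Change = -23 − (-63) = 40.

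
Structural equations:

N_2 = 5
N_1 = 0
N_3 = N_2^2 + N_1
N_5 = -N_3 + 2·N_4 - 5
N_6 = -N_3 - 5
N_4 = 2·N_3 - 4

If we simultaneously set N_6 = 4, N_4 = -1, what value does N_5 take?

Setting N_6 = 4, N_4 = -1 by intervention discards those variables' equations.
N_3 = N_2^2 + N_1  [with N_2=5, N_1=0]  = 25
N_5 = -N_3 + 2·N_4 - 5  [with N_3=25, N_4=-1]  = -32

-32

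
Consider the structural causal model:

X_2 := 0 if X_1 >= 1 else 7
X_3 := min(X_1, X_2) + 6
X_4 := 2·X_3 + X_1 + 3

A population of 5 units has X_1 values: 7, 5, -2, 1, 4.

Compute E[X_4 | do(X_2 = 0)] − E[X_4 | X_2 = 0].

-2.05

do(X_2=0) breaks X_2's dependence on X_1. With X_2=0 fixed, X_4 across the units is 22, 20, 9, 16, 19, mean 17.2.
Conditioning on X_2=0 selects the 4 unit(s) with X_1 ∈ {7, 5, 1, 4}. Their X_4 values: 22, 20, 16, 19. Mean = 19.25.
Difference = 17.2 − 19.25 = -2.05.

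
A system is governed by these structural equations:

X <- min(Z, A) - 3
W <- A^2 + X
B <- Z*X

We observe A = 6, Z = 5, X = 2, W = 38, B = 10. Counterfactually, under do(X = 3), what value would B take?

do(X=3) replaces the equation X <- min(Z, A) - 3 with the constant X = 3.
B = Z*X  [with Z=5, X=3]  = 15

15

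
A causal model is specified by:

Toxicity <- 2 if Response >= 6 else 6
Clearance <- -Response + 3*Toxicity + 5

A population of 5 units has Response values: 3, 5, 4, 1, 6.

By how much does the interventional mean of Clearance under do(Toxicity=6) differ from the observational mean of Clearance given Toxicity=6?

-0.55

The intervention sets Toxicity=6 in all 5 units regardless of Response. Recomputing Clearance per unit gives 20, 18, 19, 22, 17; average 19.2.
Conditioning on Toxicity=6 selects the 4 unit(s) with Response ∈ {3, 5, 4, 1}. Their Clearance values: 20, 18, 19, 22. Mean = 19.75.
Difference = 19.2 − 19.75 = -0.55.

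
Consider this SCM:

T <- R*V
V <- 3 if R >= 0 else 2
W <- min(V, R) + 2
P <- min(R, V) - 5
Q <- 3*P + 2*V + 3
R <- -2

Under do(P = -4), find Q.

Under do(P=-4), the mechanism P <- min(R, V) - 5 is discarded; P is fixed at -4.
V = 3 if R >= 0 else 2  [with R=-2]  = 2
Q = 3*P + 2*V + 3  [with P=-4, V=2]  = -5

-5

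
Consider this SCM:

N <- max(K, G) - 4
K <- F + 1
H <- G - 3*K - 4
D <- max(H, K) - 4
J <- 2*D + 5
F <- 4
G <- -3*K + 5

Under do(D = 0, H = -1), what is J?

Setting D = 0, H = -1 by intervention discards those variables' equations.
J = 2*D + 5  [with D=0]  = 5

5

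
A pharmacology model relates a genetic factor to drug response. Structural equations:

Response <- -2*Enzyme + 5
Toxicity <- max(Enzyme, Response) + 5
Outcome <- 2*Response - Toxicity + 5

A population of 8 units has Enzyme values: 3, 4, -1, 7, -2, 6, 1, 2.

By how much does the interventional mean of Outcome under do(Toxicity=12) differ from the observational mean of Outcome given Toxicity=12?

2

do(Toxicity=12) breaks Toxicity's dependence on Enzyme. With Toxicity=12 fixed, Outcome across the units is -9, -13, 7, -25, 11, -21, -1, -5, mean -7.
E[Outcome|Toxicity=12] averages over only the 2 units with Toxicity=12 (Enzyme = -1, 7): Outcome = 7, -25, mean -9.
Difference = -7 − (-9) = 2.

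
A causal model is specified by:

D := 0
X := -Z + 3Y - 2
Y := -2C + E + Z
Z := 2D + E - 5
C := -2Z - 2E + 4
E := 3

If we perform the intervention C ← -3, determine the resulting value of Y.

7

Intervening sets C = -3 and removes its equation (C := -2Z - 2E + 4).
Z = 2D + E - 5  [with D=0, E=3]  = -2
Y = -2C + E + Z  [with C=-3, E=3, Z=-2]  = 7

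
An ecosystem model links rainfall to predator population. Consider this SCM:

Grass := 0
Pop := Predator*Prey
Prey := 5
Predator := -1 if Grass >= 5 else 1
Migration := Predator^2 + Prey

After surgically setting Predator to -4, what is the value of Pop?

-20

do(Predator=-4) replaces the equation Predator := -1 if Grass >= 5 else 1 with the constant Predator = -4.
Pop = Predator*Prey  [with Predator=-4, Prey=5]  = -20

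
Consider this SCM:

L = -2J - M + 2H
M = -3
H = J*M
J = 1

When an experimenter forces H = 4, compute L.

The intervention breaks the incoming arrows to H: H = J*M no longer applies, and H = 4.
L = -2J - M + 2H  [with J=1, M=-3, H=4]  = 9

9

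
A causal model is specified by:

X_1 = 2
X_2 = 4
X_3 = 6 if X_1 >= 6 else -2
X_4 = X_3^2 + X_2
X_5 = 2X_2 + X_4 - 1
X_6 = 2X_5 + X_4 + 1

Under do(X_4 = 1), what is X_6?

18

Under do(X_4=1), the mechanism X_4 = X_3^2 + X_2 is discarded; X_4 is fixed at 1.
X_5 = 2X_2 + X_4 - 1  [with X_2=4, X_4=1]  = 8
X_6 = 2X_5 + X_4 + 1  [with X_5=8, X_4=1]  = 18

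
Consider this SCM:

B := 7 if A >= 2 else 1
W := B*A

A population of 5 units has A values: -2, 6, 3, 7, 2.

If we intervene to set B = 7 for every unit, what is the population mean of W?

22.4

The intervention sets B=7 in all 5 units regardless of A. Recomputing W per unit gives -14, 42, 21, 49, 14; average 22.4.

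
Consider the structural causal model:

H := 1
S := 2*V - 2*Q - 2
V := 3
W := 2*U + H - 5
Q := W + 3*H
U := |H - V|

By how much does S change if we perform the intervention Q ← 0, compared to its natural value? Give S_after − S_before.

The intervention breaks the incoming arrows to Q: Q := W + 3*H no longer applies, and Q = 0.
S = 2*V - 2*Q - 2  [with V=3, Q=0]  = 4
Without intervention: U = |H - V|  [with H=1, V=3]  = 2; W = 2*U + H - 5  [with U=2, H=1]  = 0; Q = W + 3*H  [with W=0, H=1]  = 3; S = 2*V - 2*Q - 2  [with V=3, Q=3]  = -2.
Change = 4 − (-2) = 6.

6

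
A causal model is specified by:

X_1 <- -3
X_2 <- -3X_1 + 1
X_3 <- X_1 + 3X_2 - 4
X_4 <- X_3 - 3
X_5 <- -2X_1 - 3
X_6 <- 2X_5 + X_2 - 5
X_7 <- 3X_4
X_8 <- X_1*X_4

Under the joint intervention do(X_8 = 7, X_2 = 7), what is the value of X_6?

8

The joint intervention fixes X_8 = 7, X_2 = 7, removing each variable's own equation.
X_5 = -2X_1 - 3  [with X_1=-3]  = 3
X_6 = 2X_5 + X_2 - 5  [with X_5=3, X_2=7]  = 8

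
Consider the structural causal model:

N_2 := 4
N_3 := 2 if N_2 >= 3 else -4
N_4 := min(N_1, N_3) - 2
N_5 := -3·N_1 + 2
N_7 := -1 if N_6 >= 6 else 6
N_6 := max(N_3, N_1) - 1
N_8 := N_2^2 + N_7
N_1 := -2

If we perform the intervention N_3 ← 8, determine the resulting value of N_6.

The intervention breaks the incoming arrows to N_3: N_3 := 2 if N_2 >= 3 else -4 no longer applies, and N_3 = 8.
N_6 = max(N_3, N_1) - 1  [with N_3=8, N_1=-2]  = 7

7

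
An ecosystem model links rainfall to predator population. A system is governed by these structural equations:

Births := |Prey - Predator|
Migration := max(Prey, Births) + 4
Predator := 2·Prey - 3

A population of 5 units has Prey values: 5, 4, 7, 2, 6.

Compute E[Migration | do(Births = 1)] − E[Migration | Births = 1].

1.8

Every unit gets Births=1 under the intervention. Migration values become 9, 8, 11, 6, 10; E[Migration|do(Births=1)] = 8.8.
Observing Births=1 restricts to units where Births's equation naturally yields 1: Prey ∈ {4, 2}. In that subpopulation Migration = 8, 6, mean 7.
Difference = 8.8 − 7 = 1.8.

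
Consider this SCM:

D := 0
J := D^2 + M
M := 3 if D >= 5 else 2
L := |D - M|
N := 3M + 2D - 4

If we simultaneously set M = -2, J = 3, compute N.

The joint intervention fixes M = -2, J = 3, removing each variable's own equation.
N = 3M + 2D - 4  [with M=-2, D=0]  = -10

-10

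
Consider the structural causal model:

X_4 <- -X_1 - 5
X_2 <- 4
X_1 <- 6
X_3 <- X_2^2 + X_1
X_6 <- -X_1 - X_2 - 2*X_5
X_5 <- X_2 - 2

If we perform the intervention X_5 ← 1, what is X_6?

The intervention breaks the incoming arrows to X_5: X_5 <- X_2 - 2 no longer applies, and X_5 = 1.
X_6 = -X_1 - X_2 - 2*X_5  [with X_1=6, X_2=4, X_5=1]  = -12

-12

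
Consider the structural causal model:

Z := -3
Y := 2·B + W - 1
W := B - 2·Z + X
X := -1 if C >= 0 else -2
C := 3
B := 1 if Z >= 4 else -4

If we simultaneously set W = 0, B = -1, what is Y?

-3

Setting W = 0, B = -1 by intervention discards those variables' equations.
Y = 2·B + W - 1  [with B=-1, W=0]  = -3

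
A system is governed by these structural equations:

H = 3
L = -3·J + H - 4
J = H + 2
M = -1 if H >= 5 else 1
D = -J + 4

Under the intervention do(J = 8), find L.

The intervention breaks the incoming arrows to J: J = H + 2 no longer applies, and J = 8.
L = -3·J + H - 4  [with J=8, H=3]  = -25

-25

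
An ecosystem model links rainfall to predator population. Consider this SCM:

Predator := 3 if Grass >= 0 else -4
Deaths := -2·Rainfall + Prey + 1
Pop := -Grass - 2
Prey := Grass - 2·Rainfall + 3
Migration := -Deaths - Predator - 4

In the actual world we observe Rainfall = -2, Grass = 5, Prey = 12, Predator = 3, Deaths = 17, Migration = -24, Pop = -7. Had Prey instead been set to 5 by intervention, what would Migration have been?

The intervention breaks the incoming arrows to Prey: Prey := Grass - 2·Rainfall + 3 no longer applies, and Prey = 5.
Predator = 3 if Grass >= 0 else -4  [with Grass=5]  = 3
Deaths = -2·Rainfall + Prey + 1  [with Rainfall=-2, Prey=5]  = 10
Migration = -Deaths - Predator - 4  [with Deaths=10, Predator=3]  = -17

-17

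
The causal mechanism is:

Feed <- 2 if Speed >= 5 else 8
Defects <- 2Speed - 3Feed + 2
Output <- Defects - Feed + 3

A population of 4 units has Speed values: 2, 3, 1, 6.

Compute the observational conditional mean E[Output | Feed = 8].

-23

E[Output|Feed=8] averages over only the 3 units with Feed=8 (Speed = 2, 3, 1): Output = -23, -21, -25, mean -23.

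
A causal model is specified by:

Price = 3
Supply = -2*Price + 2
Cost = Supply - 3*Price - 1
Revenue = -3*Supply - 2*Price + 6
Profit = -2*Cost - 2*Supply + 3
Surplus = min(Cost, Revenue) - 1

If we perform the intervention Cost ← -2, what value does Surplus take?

-3

The intervention breaks the incoming arrows to Cost: Cost = Supply - 3*Price - 1 no longer applies, and Cost = -2.
Supply = -2*Price + 2  [with Price=3]  = -4
Revenue = -3*Supply - 2*Price + 6  [with Supply=-4, Price=3]  = 12
Surplus = min(Cost, Revenue) - 1  [with Cost=-2, Revenue=12]  = -3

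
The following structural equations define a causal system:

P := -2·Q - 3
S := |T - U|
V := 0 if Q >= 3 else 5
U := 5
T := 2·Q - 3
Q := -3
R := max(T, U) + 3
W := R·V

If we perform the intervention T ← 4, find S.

1

The intervention breaks the incoming arrows to T: T := 2·Q - 3 no longer applies, and T = 4.
S = |T - U|  [with T=4, U=5]  = 1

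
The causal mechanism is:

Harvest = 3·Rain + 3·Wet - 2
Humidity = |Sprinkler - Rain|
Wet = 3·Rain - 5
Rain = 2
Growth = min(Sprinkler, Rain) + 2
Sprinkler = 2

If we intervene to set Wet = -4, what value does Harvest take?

-8

The intervention breaks the incoming arrows to Wet: Wet = 3·Rain - 5 no longer applies, and Wet = -4.
Harvest = 3·Rain + 3·Wet - 2  [with Rain=2, Wet=-4]  = -8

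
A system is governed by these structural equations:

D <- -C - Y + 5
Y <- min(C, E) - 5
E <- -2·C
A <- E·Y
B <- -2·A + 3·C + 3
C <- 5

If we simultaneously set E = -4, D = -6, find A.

The joint intervention fixes E = -4, D = -6, removing each variable's own equation.
Y = min(C, E) - 5  [with C=5, E=-4]  = -9
A = E·Y  [with E=-4, Y=-9]  = 36

36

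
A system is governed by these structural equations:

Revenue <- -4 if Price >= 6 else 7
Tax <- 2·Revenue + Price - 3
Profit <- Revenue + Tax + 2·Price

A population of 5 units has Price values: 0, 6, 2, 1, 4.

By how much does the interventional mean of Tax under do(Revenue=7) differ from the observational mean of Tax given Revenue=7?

0.85

Every unit gets Revenue=7 under the intervention. Tax values become 11, 17, 13, 12, 15; E[Tax|do(Revenue=7)] = 13.6.
Observing Revenue=7 restricts to units where Revenue's equation naturally yields 7: Price ∈ {0, 2, 1, 4}. In that subpopulation Tax = 11, 13, 12, 15, mean 12.75.
Difference = 13.6 − 12.75 = 0.85.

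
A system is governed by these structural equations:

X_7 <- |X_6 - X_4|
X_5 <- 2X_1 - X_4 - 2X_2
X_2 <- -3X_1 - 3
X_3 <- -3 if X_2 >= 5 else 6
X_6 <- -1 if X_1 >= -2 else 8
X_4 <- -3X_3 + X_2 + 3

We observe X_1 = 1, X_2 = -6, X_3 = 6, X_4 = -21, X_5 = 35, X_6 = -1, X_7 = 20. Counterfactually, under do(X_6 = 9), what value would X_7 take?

30

Intervening sets X_6 = 9 and removes its equation (X_6 <- -1 if X_1 >= -2 else 8).
X_2 = -3X_1 - 3  [with X_1=1]  = -6
X_3 = -3 if X_2 >= 5 else 6  [with X_2=-6]  = 6
X_4 = -3X_3 + X_2 + 3  [with X_3=6, X_2=-6]  = -21
X_7 = |X_6 - X_4|  [with X_6=9, X_4=-21]  = 30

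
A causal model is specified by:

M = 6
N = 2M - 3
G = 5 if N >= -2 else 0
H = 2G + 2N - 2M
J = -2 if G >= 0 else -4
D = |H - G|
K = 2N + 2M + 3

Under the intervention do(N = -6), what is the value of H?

-24

Under do(N=-6), the mechanism N = 2M - 3 is discarded; N is fixed at -6.
G = 5 if N >= -2 else 0  [with N=-6]  = 0
H = 2G + 2N - 2M  [with G=0, N=-6, M=6]  = -24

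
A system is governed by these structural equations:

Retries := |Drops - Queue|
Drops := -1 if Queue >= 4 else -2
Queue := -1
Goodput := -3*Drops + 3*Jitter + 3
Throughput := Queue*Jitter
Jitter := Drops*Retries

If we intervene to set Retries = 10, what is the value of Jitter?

The intervention breaks the incoming arrows to Retries: Retries := |Drops - Queue| no longer applies, and Retries = 10.
Drops = -1 if Queue >= 4 else -2  [with Queue=-1]  = -2
Jitter = Drops*Retries  [with Drops=-2, Retries=10]  = -20

-20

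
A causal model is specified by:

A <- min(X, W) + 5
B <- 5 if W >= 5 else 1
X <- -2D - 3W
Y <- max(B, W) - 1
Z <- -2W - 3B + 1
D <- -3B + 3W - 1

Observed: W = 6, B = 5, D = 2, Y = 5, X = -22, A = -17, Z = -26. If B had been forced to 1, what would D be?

The intervention breaks the incoming arrows to B: B <- 5 if W >= 5 else 1 no longer applies, and B = 1.
D = -3B + 3W - 1  [with B=1, W=6]  = 14

14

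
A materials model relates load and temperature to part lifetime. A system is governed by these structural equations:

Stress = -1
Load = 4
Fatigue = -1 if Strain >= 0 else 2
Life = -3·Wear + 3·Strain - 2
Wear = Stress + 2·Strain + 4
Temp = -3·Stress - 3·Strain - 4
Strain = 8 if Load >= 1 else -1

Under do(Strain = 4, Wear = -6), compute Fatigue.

Setting Strain = 4, Wear = -6 by intervention discards those variables' equations.
Fatigue = -1 if Strain >= 0 else 2  [with Strain=4]  = -1

-1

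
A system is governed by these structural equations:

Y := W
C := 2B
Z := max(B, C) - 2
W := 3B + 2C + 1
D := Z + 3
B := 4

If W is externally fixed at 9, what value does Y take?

9

Under do(W=9), the mechanism W := 3B + 2C + 1 is discarded; W is fixed at 9.
Y = W  [with W=9]  = 9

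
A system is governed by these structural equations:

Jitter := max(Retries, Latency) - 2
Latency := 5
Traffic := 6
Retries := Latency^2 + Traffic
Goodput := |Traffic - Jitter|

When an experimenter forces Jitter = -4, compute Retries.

31

Under do(Jitter=-4), the mechanism Jitter := max(Retries, Latency) - 2 is discarded; Jitter is fixed at -4.
Since Retries is not a descendant of the intervened variable, it is unaffected.
Retries = Latency^2 + Traffic  [with Latency=5, Traffic=6]  = 31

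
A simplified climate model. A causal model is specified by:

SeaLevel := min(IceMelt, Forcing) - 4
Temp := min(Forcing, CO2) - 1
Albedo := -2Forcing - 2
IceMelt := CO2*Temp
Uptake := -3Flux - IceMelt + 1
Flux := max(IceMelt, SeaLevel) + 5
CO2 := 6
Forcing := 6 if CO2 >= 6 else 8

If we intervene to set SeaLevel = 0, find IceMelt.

30

do(SeaLevel=0) replaces the equation SeaLevel := min(IceMelt, Forcing) - 4 with the constant SeaLevel = 0.
No directed path runs from SeaLevel to IceMelt, so IceMelt keeps its natural value.
Forcing = 6 if CO2 >= 6 else 8  [with CO2=6]  = 6
Temp = min(Forcing, CO2) - 1  [with Forcing=6, CO2=6]  = 5
IceMelt = CO2*Temp  [with CO2=6, Temp=5]  = 30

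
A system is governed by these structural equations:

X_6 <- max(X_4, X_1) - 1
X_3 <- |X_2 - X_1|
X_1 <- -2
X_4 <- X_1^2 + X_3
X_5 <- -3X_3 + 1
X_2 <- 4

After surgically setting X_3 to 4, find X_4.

The intervention breaks the incoming arrows to X_3: X_3 <- |X_2 - X_1| no longer applies, and X_3 = 4.
X_4 = X_1^2 + X_3  [with X_1=-2, X_3=4]  = 8

8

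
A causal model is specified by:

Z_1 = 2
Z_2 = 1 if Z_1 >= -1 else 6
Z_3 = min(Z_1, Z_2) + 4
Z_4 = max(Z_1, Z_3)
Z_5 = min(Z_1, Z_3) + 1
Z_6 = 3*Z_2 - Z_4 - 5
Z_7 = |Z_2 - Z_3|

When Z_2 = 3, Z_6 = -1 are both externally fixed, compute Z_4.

6

The joint intervention fixes Z_2 = 3, Z_6 = -1, removing each variable's own equation.
Z_3 = min(Z_1, Z_2) + 4  [with Z_1=2, Z_2=3]  = 6
Z_4 = max(Z_1, Z_3)  [with Z_1=2, Z_3=6]  = 6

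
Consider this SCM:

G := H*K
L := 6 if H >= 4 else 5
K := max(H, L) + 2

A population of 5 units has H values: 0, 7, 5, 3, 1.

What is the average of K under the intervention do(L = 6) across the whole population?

Every unit gets L=6 under the intervention. K values become 8, 9, 8, 8, 8; E[K|do(L=6)] = 8.2.

8.2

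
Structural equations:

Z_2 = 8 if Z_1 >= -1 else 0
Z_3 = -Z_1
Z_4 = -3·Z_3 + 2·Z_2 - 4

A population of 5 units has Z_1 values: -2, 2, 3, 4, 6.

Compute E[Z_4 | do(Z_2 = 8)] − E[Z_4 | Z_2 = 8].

-3.45

Every unit gets Z_2=8 under the intervention. Z_4 values become 6, 18, 21, 24, 30; E[Z_4|do(Z_2=8)] = 19.8.
Conditioning on Z_2=8 selects the 4 unit(s) with Z_1 ∈ {2, 3, 4, 6}. Their Z_4 values: 18, 21, 24, 30. Mean = 23.25.
Difference = 19.8 − 23.25 = -3.45.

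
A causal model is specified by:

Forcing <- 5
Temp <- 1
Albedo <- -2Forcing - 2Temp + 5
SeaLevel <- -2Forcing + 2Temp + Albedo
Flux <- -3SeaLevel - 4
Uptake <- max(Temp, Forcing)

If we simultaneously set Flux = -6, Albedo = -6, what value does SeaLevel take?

Under do(Flux = -6, Albedo = -6), each intervened variable's structural equation is replaced by its fixed value.
SeaLevel = -2Forcing + 2Temp + Albedo  [with Forcing=5, Temp=1, Albedo=-6]  = -14

-14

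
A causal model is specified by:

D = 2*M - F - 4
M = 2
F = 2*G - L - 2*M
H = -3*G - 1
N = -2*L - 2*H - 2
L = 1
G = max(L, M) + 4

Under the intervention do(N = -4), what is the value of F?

7

Under do(N=-4), the mechanism N = -2*L - 2*H - 2 is discarded; N is fixed at -4.
Since F is not a descendant of the intervened variable, it is unaffected.
G = max(L, M) + 4  [with L=1, M=2]  = 6
F = 2*G - L - 2*M  [with G=6, L=1, M=2]  = 7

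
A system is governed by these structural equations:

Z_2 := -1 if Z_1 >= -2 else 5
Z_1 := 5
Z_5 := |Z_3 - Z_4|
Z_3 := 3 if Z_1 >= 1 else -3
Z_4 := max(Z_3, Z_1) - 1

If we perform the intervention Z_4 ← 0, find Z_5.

3

Intervening sets Z_4 = 0 and removes its equation (Z_4 := max(Z_3, Z_1) - 1).
Z_3 = 3 if Z_1 >= 1 else -3  [with Z_1=5]  = 3
Z_5 = |Z_3 - Z_4|  [with Z_3=3, Z_4=0]  = 3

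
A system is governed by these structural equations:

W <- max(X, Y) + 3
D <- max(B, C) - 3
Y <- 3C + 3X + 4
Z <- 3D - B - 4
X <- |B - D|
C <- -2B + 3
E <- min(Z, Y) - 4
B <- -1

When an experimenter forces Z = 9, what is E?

5

Intervening sets Z = 9 and removes its equation (Z <- 3D - B - 4).
C = -2B + 3  [with B=-1]  = 5
D = max(B, C) - 3  [with B=-1, C=5]  = 2
X = |B - D|  [with B=-1, D=2]  = 3
Y = 3C + 3X + 4  [with C=5, X=3]  = 28
E = min(Z, Y) - 4  [with Z=9, Y=28]  = 5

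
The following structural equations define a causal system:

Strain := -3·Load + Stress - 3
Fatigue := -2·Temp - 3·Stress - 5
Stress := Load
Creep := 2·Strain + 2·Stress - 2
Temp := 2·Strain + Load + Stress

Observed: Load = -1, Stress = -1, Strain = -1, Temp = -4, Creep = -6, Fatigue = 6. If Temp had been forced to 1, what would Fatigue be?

Under do(Temp=1), the mechanism Temp := 2·Strain + Load + Stress is discarded; Temp is fixed at 1.
Stress = Load  [with Load=-1]  = -1
Fatigue = -2·Temp - 3·Stress - 5  [with Temp=1, Stress=-1]  = -4

-4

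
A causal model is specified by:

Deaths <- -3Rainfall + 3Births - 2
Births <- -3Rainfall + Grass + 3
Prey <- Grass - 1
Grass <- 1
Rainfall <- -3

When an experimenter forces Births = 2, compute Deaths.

Intervening sets Births = 2 and removes its equation (Births <- -3Rainfall + Grass + 3).
Deaths = -3Rainfall + 3Births - 2  [with Rainfall=-3, Births=2]  = 13

13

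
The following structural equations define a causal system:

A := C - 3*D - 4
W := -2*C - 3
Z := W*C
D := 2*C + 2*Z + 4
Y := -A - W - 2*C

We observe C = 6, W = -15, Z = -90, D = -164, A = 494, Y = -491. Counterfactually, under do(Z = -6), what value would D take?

The intervention breaks the incoming arrows to Z: Z := W*C no longer applies, and Z = -6.
D = 2*C + 2*Z + 4  [with C=6, Z=-6]  = 4

4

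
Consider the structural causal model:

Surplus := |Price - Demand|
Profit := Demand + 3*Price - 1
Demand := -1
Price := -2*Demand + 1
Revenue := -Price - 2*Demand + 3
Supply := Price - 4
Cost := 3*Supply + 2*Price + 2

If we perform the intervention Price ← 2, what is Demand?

-1

Under do(Price=2), the mechanism Price := -2*Demand + 1 is discarded; Price is fixed at 2.
Demand is not downstream of the intervention, so its value is determined by the original equations.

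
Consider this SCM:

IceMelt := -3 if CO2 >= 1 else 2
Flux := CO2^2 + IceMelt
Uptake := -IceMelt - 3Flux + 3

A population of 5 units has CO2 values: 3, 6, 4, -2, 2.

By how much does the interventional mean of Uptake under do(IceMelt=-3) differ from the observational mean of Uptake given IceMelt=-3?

Every unit gets IceMelt=-3 under the intervention. Uptake values become -12, -93, -33, 3, 3; E[Uptake|do(IceMelt=-3)] = -26.4.
E[Uptake|IceMelt=-3] averages over only the 4 units with IceMelt=-3 (CO2 = 3, 6, 4, 2): Uptake = -12, -93, -33, 3, mean -33.75.
Difference = -26.4 − (-33.75) = 7.35.

7.35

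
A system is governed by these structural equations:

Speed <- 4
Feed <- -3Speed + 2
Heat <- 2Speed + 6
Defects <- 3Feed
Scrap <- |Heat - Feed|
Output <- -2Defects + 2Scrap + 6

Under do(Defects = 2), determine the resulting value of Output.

Under do(Defects=2), the mechanism Defects <- 3Feed is discarded; Defects is fixed at 2.
Feed = -3Speed + 2  [with Speed=4]  = -10
Heat = 2Speed + 6  [with Speed=4]  = 14
Scrap = |Heat - Feed|  [with Heat=14, Feed=-10]  = 24
Output = -2Defects + 2Scrap + 6  [with Defects=2, Scrap=24]  = 50

50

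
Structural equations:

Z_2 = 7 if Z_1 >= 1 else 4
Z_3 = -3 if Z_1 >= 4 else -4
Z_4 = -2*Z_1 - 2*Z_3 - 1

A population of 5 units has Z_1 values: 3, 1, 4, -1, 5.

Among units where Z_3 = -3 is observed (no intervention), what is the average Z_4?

Conditioning on Z_3=-3 selects the 2 unit(s) with Z_1 ∈ {4, 5}. Their Z_4 values: -3, -5. Mean = -4.

-4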